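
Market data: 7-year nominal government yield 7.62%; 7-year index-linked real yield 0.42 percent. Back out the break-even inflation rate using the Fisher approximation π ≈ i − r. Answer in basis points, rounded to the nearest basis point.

720 basis points

π ≈ i − r = 7.62% − 0.42% → 720 basis points.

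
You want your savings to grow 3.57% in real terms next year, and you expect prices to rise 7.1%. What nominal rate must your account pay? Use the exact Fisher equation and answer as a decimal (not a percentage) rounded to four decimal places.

0.1092

(1 + i) = (1 + r)(1 + π) = 1.03570 × 1.07100 = 1.1092347
i = 1.1092347 − 1, so the required nominal rate is 0.1092.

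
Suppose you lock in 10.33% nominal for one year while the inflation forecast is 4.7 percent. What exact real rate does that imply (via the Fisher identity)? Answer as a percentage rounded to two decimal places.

5.38%

1 + r = 1.10330 / 1.04700 = 1.053773
r = 1.053773 − 1 = 5.3773%, i.e. 5.38%.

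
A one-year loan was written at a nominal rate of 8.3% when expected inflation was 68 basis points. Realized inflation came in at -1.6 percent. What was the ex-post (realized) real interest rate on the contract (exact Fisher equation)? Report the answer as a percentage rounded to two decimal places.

Ex-post: (1 + 0.0830)/(1 − 0.0160) − 1 = 10.0610%
So the realized real rate is 10.06%.

10.06%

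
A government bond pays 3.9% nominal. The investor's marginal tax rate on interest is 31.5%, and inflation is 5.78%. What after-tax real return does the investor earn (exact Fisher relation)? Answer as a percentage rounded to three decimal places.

After-tax nominal return = 3.9% × (1 − 0.315) = 2.6715%.
1 + r = 1.026715 / 1.05780 = 0.970614
After-tax real rate = 0.970614 − 1 → -2.939%.

-2.939%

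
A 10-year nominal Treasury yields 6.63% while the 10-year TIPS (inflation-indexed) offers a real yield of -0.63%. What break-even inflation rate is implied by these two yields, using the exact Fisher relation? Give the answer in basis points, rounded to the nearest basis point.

(1 + π) = (1 + i)/(1 + r) = 1.06630 / 0.99370 = 1.073060
Break-even inflation = 1.073060 − 1 → 731 basis points.

731 basis points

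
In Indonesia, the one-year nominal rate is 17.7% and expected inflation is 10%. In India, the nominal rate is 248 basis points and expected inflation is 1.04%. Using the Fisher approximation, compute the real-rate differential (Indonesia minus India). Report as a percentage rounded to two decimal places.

Indonesia: 17.7% − 10% = 7.700%
India: 2.48% − 1.04% = 1.440%
Differential = 6.260% → 6.26%.

6.26%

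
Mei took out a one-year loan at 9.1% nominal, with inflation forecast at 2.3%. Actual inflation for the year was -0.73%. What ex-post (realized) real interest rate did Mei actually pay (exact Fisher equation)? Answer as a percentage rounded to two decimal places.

9.90%

Ex-post: (1 + 0.0910)/(1 − 0.0073) − 1 = 9.9023%
So the realized real rate is 9.90%.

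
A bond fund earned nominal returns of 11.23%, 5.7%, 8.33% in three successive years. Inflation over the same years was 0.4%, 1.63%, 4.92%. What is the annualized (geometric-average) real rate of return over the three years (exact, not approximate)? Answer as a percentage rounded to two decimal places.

Compound the nominal returns: 1.1123 × 1.0570 × 1.0833 = 1.27363700.
Compound inflation: 1.0040 × 1.0163 × 1.0492 = 1.07056717.
Deflate: 1.27363700 / 1.07056717 = 1.18968435.
Annualized real rate = 1.18968435^(1/3) − 1 = 5.9605% → 5.96%.

5.96%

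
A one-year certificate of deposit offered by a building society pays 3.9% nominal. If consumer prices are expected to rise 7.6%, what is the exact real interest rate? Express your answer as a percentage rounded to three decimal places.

By the Fisher identity, 1 + r = (1 + i)/(1 + π).
1 + r = 1.03900 / 1.07600 = 0.965613
r = 0.965613 − 1 = -3.4387%, i.e. -3.439%.

-3.439%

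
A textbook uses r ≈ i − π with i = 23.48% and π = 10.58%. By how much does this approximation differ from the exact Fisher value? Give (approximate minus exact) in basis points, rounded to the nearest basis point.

Approximate: r ≈ 23.480% − 10.580% = 12.9000%
Exact: (1 + 0.2348)/(1 + 0.1058) − 1 = 11.6658%
Error = 12.9000% − 11.6658% = 1.2342% → 123 basis points.

123 basis points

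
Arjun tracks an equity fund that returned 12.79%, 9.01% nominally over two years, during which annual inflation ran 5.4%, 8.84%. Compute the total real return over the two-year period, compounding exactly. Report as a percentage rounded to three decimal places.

Compound the nominal returns: 1.1279 × 1.0901 = 1.2295238.
Compound inflation: 1.0540 × 1.0884 = 1.1471736.
Deflate: 1.2295238 / 1.1471736 = 1.0717853.
Total real return = 1.0717853 − 1 → 7.179%.

7.179%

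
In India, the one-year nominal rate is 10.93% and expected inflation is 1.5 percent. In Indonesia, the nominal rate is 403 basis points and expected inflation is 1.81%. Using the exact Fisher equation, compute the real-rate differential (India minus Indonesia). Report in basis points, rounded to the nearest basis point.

711 basis points

India: (1 + 0.1093)/(1 + 0.0150) − 1 = 9.2906%
Indonesia: (1 + 0.0403)/(1 + 0.0181) − 1 = 2.1805%
Differential = 9.2906% − 2.1805% = 7.1101% → 711 basis points.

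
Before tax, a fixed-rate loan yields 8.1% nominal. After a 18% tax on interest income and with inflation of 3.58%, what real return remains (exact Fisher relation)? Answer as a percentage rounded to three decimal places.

After-tax nominal return = 8.1% × (1 − 0.18) = 6.6420%.
1 + r = 1.06642 / 1.03580 = 1.029562
After-tax real rate = 1.029562 − 1 → 2.956%.

2.956%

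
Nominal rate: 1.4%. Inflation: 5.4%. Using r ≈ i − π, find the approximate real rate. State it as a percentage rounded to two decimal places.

r ≈ i − π = 1.4% − 5.4% = -4.00%.

-4.00%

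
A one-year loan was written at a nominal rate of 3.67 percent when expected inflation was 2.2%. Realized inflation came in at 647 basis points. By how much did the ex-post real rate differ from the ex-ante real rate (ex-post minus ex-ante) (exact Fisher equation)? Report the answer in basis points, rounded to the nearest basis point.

-407 basis points

Ex-ante: (1 + 0.0367)/(1 + 0.0220) − 1 = 1.4384%
Ex-post: (1 + 0.0367)/(1 + 0.0647) − 1 = -2.6298%
Difference (ex-post − ex-ante) = -4.0682% → -407 basis points.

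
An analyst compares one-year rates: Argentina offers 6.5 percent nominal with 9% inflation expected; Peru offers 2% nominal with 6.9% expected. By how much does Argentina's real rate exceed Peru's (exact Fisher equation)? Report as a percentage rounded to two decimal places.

Argentina: (1 + 0.0650)/(1 + 0.0900) − 1 = -2.2936%
Peru: (1 + 0.0200)/(1 + 0.0690) − 1 = -4.5837%
Differential = -2.2936% − (-4.5837%) = 2.2901% → 2.29%.

2.29%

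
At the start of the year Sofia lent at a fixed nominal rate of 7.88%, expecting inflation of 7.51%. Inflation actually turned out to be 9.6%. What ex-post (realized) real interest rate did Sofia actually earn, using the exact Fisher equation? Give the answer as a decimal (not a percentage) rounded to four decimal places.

Ex-post: (1 + 0.0788)/(1 + 0.0960) − 1 = -1.5693%
So the realized real rate is -0.0157.

-0.0157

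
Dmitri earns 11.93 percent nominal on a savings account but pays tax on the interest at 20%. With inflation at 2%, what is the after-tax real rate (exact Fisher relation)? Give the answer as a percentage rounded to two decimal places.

After-tax nominal return = 11.93% × (1 − 0.2) = 9.5440%.
1 + r = 1.09544 / 1.02000 = 1.073961
After-tax real rate = 1.073961 − 1 → 7.40%.

7.40%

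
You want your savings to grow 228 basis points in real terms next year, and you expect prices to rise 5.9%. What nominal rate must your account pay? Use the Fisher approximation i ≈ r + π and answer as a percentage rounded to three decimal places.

i ≈ r + π = 2.28% + 5.9% = 8.180%.

8.180%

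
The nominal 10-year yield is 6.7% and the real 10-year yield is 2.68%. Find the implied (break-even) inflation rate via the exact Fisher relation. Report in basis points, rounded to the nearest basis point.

392 basis points

(1 + π) = (1 + i)/(1 + r) = 1.06700 / 1.02680 = 1.039151
Break-even inflation = 1.039151 − 1 → 392 basis points.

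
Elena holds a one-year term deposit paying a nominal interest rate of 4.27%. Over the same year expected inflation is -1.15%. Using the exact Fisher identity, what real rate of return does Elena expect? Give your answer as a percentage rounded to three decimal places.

1 + r = 1.04270 / 0.98850 = 1.054831
r = 1.054831 − 1 = 5.4831%, i.e. 5.483%.

5.483%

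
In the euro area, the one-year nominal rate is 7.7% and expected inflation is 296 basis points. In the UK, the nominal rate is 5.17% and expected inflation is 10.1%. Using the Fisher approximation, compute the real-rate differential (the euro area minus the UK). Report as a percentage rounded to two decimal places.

The euro area: 7.7% − 2.96% = 4.740%
The UK: 5.17% − 10.1% = -4.930%
Differential = 9.670% → 9.67%.

9.67%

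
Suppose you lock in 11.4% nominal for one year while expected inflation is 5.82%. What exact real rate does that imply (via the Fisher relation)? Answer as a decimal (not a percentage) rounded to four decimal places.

0.0527

By the Fisher relation, 1 + r = (1 + i)/(1 + π).
1 + r = 1.11400 / 1.05820 = 1.052731
r = 1.052731 − 1 = 5.2731%, i.e. 0.0527.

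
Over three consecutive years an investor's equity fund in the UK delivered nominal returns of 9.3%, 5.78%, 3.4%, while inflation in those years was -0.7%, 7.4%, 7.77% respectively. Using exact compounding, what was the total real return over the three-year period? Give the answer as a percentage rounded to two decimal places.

Nominal growth factor = 1.0930 × 1.0578 × 1.0340 = 1.195485
Price-level growth factor = 0.9930 × 1.0740 × 1.0777 = 1.149348
Real growth factor = 1.195485 / 1.149348 = 1.040143
Total real return = 1.040143 − 1 → 4.01%.

4.01%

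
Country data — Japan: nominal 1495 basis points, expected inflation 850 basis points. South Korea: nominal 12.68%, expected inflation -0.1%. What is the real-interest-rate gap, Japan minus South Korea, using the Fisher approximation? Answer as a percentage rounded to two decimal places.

Japan: 14.95% − 8.5% = 6.450%
South Korea: 12.68% − (-0.1%) = 12.780%
Differential = -6.330% → -6.33%.

-6.33%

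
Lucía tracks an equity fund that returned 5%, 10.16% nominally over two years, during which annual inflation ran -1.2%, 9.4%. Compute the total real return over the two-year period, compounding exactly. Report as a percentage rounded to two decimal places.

Compound the nominal returns: 1.0500 × 1.1016 = 1.156680.
Compound inflation: 0.9880 × 1.0940 = 1.080872.
Deflate: 1.156680 / 1.080872 = 1.070136.
Total real return = 1.070136 − 1 → 7.01%.

7.01%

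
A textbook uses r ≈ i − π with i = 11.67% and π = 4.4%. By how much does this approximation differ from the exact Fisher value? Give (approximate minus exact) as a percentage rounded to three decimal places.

0.306%

Approximate: r ≈ 11.670% − 4.400% = 7.2700%
Exact: (1 + 0.1167)/(1 + 0.0440) − 1 = 6.9636%
Error = 7.2700% − 6.9636% = 0.3064% → 0.306%.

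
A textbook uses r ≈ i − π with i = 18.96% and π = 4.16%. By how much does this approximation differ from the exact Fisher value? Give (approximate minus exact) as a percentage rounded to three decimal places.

Approximate: r ≈ 18.960% − 4.160% = 14.8000%
Exact: (1 + 0.1896)/(1 + 0.0416) − 1 = 14.2089%
Error = 14.8000% − 14.2089% = 0.5911% → 0.591%.

0.591%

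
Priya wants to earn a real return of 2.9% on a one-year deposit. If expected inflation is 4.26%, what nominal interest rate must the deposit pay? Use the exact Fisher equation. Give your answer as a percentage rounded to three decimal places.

(1 + i) = (1 + r)(1 + π) = 1.02900 × 1.04260 = 1.0728354
i = 1.0728354 − 1, so the required nominal rate is 7.284%.

7.284%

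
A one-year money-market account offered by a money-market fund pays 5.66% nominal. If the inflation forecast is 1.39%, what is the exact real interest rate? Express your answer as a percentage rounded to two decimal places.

By the Fisher identity, 1 + r = (1 + i)/(1 + π).
1 + r = 1.05660 / 1.01390 = 1.042115
r = 1.042115 − 1 = 4.2115%, i.e. 4.21%.

4.21%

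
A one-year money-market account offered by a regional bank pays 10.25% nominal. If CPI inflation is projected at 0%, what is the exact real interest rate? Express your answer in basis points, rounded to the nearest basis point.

1 + r = 1.10250 / 1.00000 = 1.102500
r = 1.102500 − 1 = 10.2500%, i.e. 1025 basis points.

1025 basis points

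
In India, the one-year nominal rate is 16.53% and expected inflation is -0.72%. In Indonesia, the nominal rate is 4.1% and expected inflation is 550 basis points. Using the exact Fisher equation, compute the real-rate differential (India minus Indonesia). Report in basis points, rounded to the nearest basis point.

1870 basis points

India: (1 + 0.1653)/(1 − 0.0072) − 1 = 17.3751%
Indonesia: (1 + 0.0410)/(1 + 0.0550) − 1 = -1.3270%
Differential = 17.3751% − (-1.3270%) = 18.7021% → 1870 basis points.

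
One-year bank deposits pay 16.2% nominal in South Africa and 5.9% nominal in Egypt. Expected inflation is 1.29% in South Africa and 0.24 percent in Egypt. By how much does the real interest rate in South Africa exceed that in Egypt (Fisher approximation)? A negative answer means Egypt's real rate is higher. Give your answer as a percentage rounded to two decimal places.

9.25%

South Africa: 16.2% − 1.29% = 14.910%
Egypt: 5.9% − 0.24% = 5.660%
Differential = 9.250% → 9.25%.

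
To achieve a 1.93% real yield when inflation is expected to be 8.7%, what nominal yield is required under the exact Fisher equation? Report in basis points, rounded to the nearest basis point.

1080 basis points

(1 + i) = (1 + r)(1 + π) = 1.01930 × 1.08700 = 1.1079791
i = 1.1079791 − 1, so the required nominal rate is 1080 basis points.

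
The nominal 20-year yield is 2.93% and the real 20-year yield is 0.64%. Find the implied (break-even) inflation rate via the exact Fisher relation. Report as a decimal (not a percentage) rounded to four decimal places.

0.0228

(1 + π) = (1 + i)/(1 + r) = 1.02930 / 1.00640 = 1.022754
Break-even inflation = 1.022754 − 1 → 0.0228.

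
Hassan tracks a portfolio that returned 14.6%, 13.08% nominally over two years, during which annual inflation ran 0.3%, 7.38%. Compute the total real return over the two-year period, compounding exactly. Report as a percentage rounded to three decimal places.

Compound the nominal returns: 1.1460 × 1.1308 = 1.295897.
Compound inflation: 1.0030 × 1.0738 = 1.077021.
Deflate: 1.295897 / 1.077021 = 1.203223.
Total real return = 1.203223 − 1 → 20.322%.

20.322%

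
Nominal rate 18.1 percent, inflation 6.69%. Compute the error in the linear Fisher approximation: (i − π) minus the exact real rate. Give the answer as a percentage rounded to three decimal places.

0.715%

Approximate: r ≈ 18.100% − 6.690% = 11.4100%
Exact: (1 + 0.1810)/(1 + 0.0669) − 1 = 10.69454%
Error = 11.4100% − 10.69454% = 0.71546% → 0.715%.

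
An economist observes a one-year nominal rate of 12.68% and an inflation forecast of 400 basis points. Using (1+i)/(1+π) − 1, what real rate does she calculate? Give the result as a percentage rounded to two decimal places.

1 + r = 1.12680 / 1.04000 = 1.083462
r = 1.083462 − 1 = 8.3462%, i.e. 8.35%.

8.35%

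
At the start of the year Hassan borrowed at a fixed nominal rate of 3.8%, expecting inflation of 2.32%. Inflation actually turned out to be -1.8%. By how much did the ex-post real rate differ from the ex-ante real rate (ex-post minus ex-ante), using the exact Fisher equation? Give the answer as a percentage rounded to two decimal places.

Ex-ante: (1 + 0.0380)/(1 + 0.0232) − 1 = 1.4464%
Ex-post: (1 + 0.0380)/(1 − 0.0180) − 1 = 5.7026%
Difference (ex-post − ex-ante) = 4.2562% → 4.26%.

4.26%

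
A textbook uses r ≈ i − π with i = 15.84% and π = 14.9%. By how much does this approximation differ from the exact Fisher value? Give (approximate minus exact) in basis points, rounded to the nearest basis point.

Approximate: r ≈ 15.840% − 14.900% = 0.9400%
Exact: (1 + 0.1584)/(1 + 0.1490) − 1 = 0.8181%
Error = 0.9400% − 0.8181% = 0.1219% → 12 basis points.

12 basis points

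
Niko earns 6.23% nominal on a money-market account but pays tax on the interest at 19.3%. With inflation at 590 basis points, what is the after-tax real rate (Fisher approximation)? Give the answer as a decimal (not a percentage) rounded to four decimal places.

After-tax nominal return = 6.23% × (1 − 0.193) = 5.02761%.
r ≈ 5.02761% − 5.9% → -0.0087.

-0.0087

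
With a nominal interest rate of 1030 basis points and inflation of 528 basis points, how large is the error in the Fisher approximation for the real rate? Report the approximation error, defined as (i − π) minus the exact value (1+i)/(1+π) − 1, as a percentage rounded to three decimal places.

0.252%

Approximate: r ≈ 10.300% − 5.280% = 5.0200%
Exact: (1 + 0.1030)/(1 + 0.0528) − 1 = 4.7682%
Error = 5.0200% − 4.7682% = 0.2518% → 0.252%.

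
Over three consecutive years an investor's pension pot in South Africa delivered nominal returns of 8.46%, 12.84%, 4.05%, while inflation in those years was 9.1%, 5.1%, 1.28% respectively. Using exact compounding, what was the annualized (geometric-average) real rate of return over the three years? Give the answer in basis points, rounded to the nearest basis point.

312 basis points

Nominal growth factor = 1.0846 × 1.1284 × 1.0405 = 1.27342908
Price-level growth factor = 1.0910 × 1.0510 × 1.0128 = 1.16131800
Real growth factor = 1.27342908 / 1.16131800 = 1.09653779
Annualized real rate = 1.09653779^(1/3) − 1 = 3.1196% → 312 basis points.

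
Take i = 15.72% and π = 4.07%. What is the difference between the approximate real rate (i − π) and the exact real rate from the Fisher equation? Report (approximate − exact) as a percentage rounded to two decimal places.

0.46%

Approximate: r ≈ 15.720% − 4.070% = 11.6500%
Exact: (1 + 0.1572)/(1 + 0.0407) − 1 = 11.1944%
Error = 11.6500% − 11.1944% = 0.4556% → 0.46%.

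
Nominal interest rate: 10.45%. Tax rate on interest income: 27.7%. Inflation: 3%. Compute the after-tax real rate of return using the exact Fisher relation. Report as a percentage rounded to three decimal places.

4.423%

After-tax nominal return = 10.45% × (1 − 0.277) = 7.55535%.
1 + r = 1.0755535 / 1.03000 = 1.044227
After-tax real rate = 1.044227 − 1 → 4.423%.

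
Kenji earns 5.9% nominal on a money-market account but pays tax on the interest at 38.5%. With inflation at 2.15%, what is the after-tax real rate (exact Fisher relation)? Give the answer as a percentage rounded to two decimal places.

After-tax nominal return = 5.9% × (1 − 0.385) = 3.6285%.
1 + r = 1.036285 / 1.02150 = 1.014474
After-tax real rate = 1.014474 − 1 → 1.45%.

1.45%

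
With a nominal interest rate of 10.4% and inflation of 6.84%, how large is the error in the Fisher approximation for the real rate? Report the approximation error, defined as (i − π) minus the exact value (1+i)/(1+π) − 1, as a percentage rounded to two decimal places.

0.23%

Approximate: r ≈ 10.400% − 6.840% = 3.5600%
Exact: (1 + 0.1040)/(1 + 0.0684) − 1 = 3.3321%
Error = 3.5600% − 3.3321% = 0.2279% → 0.23%.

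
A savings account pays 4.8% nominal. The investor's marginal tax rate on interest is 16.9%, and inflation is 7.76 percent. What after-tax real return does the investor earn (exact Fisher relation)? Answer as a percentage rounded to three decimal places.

-3.500%

After-tax nominal return = 4.8% × (1 − 0.169) = 3.9888%.
1 + r = 1.039888 / 1.07760 = 0.965004
After-tax real rate = 0.965004 − 1 → -3.500%.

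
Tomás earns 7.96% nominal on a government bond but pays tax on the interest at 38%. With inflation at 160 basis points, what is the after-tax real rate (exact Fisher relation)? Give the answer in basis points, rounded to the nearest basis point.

328 basis points

After-tax nominal return = 7.96% × (1 − 0.38) = 4.9352%.
1 + r = 1.049352 / 1.01600 = 1.032827
After-tax real rate = 1.032827 − 1 → 328 basis points.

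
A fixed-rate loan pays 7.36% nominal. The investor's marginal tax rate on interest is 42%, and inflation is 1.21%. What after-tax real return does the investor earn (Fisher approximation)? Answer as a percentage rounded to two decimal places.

After-tax nominal return = 7.36% × (1 − 0.42) = 4.2688%.
r ≈ 4.2688% − 1.21% → 3.06%.

3.06%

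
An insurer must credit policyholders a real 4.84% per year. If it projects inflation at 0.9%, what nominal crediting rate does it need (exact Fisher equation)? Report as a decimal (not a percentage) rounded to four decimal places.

(1 + i) = (1 + r)(1 + π) = 1.04840 × 1.00900 = 1.0578356
i = 1.0578356 − 1, so the required nominal rate is 0.0578.

0.0578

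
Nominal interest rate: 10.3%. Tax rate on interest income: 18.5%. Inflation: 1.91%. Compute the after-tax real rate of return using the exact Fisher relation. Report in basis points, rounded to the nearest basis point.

After-tax nominal return = 10.3% × (1 − 0.185) = 8.3945%.
1 + r = 1.083945 / 1.01910 = 1.063630
After-tax real rate = 1.063630 − 1 → 636 basis points.

636 basis points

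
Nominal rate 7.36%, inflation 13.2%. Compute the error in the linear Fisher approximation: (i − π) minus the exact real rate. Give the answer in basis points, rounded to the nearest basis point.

-68 basis points

Approximate: r ≈ 7.360% − 13.200% = -5.8400%
Exact: (1 + 0.0736)/(1 + 0.1320) − 1 = -5.1590%
Error = -5.8400% − (-5.1590%) = -0.6810% → -68 basis points.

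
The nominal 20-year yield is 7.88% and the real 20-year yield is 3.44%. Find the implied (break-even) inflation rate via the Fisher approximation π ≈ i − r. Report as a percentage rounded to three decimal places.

4.440%

π ≈ i − r = 7.88% − 3.44% → 4.440%.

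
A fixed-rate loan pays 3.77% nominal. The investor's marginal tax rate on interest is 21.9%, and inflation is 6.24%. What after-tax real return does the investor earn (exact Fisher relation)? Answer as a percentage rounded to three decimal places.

-3.102%

After-tax nominal return = 3.77% × (1 − 0.219) = 2.94437%.
1 + r = 1.0294437 / 1.06240 = 0.968979
After-tax real rate = 0.968979 − 1 → -3.102%.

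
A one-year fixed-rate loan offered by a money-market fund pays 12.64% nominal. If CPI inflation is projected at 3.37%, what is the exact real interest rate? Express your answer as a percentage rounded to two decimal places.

8.97%

By the Fisher equation, 1 + r = (1 + i)/(1 + π).
1 + r = 1.12640 / 1.03370 = 1.089678
r = 1.089678 − 1 = 8.9678%, i.e. 8.97%.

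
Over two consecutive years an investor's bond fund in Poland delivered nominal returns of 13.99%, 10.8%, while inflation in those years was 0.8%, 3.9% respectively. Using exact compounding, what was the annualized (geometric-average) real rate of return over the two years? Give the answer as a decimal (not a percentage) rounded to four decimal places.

Compound the nominal returns: 1.1399 × 1.1080 = 1.26300920.
Compound inflation: 1.0080 × 1.0390 = 1.04731200.
Deflate: 1.26300920 / 1.04731200 = 1.20595314.
Annualized real rate = 1.20595314^(1/2) − 1 = 9.8159% → 0.0982.

0.0982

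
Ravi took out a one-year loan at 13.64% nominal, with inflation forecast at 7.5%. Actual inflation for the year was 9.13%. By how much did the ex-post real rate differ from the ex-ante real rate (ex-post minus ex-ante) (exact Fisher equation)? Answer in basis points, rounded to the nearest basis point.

-158 basis points

Ex-ante: (1 + 0.1364)/(1 + 0.0750) − 1 = 5.7116%
Ex-post: (1 + 0.1364)/(1 + 0.0913) − 1 = 4.1327%
Difference (ex-post − ex-ante) = -1.5789% → -158 basis points.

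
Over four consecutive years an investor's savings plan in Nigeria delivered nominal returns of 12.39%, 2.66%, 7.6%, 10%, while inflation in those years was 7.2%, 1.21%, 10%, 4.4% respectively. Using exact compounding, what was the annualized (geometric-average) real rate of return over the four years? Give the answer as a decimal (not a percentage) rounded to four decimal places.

Compound the nominal returns: 1.1239 × 1.0266 × 1.0760 × 1.1000 = 1.36563264.
Compound inflation: 1.0720 × 1.0121 × 1.1000 × 1.0440 = 1.24598093.
Deflate: 1.36563264 / 1.24598093 = 1.09603013.
Annualized real rate = 1.09603013^(1/4) − 1 = 2.3188% → 0.0232.

0.0232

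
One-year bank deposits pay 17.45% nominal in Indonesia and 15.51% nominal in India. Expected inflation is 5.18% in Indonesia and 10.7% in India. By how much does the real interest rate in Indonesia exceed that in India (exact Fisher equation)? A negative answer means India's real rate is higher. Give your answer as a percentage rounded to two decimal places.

Indonesia: (1 + 0.1745)/(1 + 0.0518) − 1 = 11.6657%
India: (1 + 0.1551)/(1 + 0.1070) − 1 = 4.3451%
Differential = 11.6657% − 4.3451% = 7.3206% → 7.32%.

7.32%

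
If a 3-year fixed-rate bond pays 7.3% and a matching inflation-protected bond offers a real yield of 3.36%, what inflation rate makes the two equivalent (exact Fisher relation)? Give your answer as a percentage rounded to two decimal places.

(1 + π) = (1 + i)/(1 + r) = 1.07300 / 1.03360 = 1.038119
Break-even inflation = 1.038119 − 1 → 3.81%.

3.81%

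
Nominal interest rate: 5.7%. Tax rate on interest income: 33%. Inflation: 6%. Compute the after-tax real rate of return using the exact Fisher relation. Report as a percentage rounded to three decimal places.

After-tax nominal return = 5.7% × (1 − 0.33) = 3.8190%.
1 + r = 1.03819 / 1.06000 = 0.9794245
After-tax real rate = 0.9794245 − 1 → -2.058%.

-2.058%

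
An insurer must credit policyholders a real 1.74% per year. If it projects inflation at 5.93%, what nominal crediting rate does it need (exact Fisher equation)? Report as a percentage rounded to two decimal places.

(1 + i) = (1 + r)(1 + π) = 1.01740 × 1.05930 = 1.07773182
i = 1.07773182 − 1, so the required nominal rate is 7.77%.

7.77%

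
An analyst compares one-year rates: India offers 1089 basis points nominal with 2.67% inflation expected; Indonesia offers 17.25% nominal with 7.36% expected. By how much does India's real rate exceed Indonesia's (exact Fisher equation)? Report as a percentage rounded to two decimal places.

-1.21%

India: (1 + 0.1089)/(1 + 0.0267) − 1 = 8.0062%
Indonesia: (1 + 0.1725)/(1 + 0.0736) − 1 = 9.2120%
Differential = 8.0062% − 9.2120% = -1.2058% → -1.21%.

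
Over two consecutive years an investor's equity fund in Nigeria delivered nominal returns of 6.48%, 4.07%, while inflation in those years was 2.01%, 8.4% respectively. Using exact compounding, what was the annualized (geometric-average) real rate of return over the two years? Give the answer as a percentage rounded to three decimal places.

0.106%

Nominal growth factor = 1.0648 × 1.0407 = 1.10813736
Price-level growth factor = 1.0201 × 1.0840 = 1.10578840
Real growth factor = 1.10813736 / 1.10578840 = 1.00212424
Annualized real rate = 1.00212424^(1/2) − 1 = 0.1062% → 0.106%.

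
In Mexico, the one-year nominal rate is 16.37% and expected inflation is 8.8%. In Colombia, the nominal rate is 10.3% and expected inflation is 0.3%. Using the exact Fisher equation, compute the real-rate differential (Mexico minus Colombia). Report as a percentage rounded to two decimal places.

-3.01%

Mexico: (1 + 0.1637)/(1 + 0.0880) − 1 = 6.9577%
Colombia: (1 + 0.1030)/(1 + 0.0030) − 1 = 9.9701%
Differential = 6.9577% − 9.9701% = -3.0124% → -3.01%.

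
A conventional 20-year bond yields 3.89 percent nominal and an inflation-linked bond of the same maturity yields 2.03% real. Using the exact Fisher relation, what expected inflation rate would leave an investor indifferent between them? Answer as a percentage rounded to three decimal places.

1.823%

(1 + π) = (1 + i)/(1 + r) = 1.03890 / 1.02030 = 1.018230
Break-even inflation = 1.018230 − 1 → 1.823%.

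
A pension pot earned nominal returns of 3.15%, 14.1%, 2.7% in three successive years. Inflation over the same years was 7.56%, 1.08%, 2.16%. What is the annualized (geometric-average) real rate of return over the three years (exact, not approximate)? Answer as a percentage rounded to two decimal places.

2.86%

Compound the nominal returns: 1.0315 × 1.1410 × 1.0270 = 1.20871892.
Compound inflation: 1.0756 × 1.0108 × 1.0216 = 1.11070036.
Deflate: 1.20871892 / 1.11070036 = 1.08824933.
Annualized real rate = 1.08824933^(1/3) − 1 = 2.8591% → 2.86%.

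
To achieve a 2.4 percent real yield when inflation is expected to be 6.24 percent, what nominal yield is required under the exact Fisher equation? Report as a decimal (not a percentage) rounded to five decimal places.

0.08790

(1 + i) = (1 + r)(1 + π) = 1.02400 × 1.06240 = 1.0878976
i = 1.0878976 − 1, so the required nominal rate is 0.08790.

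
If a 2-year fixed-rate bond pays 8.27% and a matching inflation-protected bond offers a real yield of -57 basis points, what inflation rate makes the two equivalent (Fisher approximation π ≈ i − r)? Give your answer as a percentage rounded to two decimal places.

8.84%

π ≈ i − r = 8.27% − (-0.57%) → 8.84%.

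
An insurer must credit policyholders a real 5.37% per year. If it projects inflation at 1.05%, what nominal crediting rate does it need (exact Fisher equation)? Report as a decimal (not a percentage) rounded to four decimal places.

0.0648

(1 + i) = (1 + r)(1 + π) = 1.05370 × 1.01050 = 1.06476385
i = 1.06476385 − 1, so the required nominal rate is 0.0648.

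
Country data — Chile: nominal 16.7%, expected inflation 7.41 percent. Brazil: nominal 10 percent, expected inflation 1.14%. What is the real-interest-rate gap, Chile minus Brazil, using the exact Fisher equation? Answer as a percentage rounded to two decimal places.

-0.11%

Chile: (1 + 0.1670)/(1 + 0.0741) − 1 = 8.6491%
Brazil: (1 + 0.1000)/(1 + 0.0114) − 1 = 8.7601%
Differential = 8.6491% − 8.7601% = -0.1110% → -0.11%.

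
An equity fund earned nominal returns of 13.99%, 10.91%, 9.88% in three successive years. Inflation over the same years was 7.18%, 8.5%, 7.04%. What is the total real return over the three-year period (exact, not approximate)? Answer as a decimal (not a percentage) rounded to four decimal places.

0.1160

Compound the nominal returns: 1.1399 × 1.1091 × 1.0988 = 1.389172.
Compound inflation: 1.0718 × 1.0850 × 1.0704 = 1.244771.
Deflate: 1.389172 / 1.244771 = 1.116006.
Total real return = 1.116006 − 1 → 0.1160.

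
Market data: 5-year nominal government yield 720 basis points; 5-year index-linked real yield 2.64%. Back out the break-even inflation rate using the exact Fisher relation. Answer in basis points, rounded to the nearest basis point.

444 basis points

(1 + π) = (1 + i)/(1 + r) = 1.07200 / 1.02640 = 1.044427
Break-even inflation = 1.044427 − 1 → 444 basis points.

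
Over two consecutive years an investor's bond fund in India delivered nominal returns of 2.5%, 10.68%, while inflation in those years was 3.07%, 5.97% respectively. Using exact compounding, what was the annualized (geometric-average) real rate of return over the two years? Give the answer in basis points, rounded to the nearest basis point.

Nominal growth factor = 1.0250 × 1.1068 = 1.13447000
Price-level growth factor = 1.0307 × 1.0597 = 1.09223279
Real growth factor = 1.13447000 / 1.09223279 = 1.03867052
Annualized real rate = 1.03867052^(1/2) − 1 = 1.9152% → 192 basis points.

192 basis points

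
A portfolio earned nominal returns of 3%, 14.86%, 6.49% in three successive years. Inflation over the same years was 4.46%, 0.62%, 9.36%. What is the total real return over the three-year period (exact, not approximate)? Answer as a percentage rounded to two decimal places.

9.60%

Compound the nominal returns: 1.0300 × 1.1486 × 1.0649 = 1.259838.
Compound inflation: 1.0446 × 1.0062 × 1.0936 = 1.149457.
Deflate: 1.259838 / 1.149457 = 1.096029.
Total real return = 1.096029 − 1 → 9.60%.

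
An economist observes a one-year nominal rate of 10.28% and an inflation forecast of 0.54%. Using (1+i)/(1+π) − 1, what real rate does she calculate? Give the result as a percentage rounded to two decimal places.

9.69%

By the Fisher identity, 1 + r = (1 + i)/(1 + π).
1 + r = 1.10280 / 1.00540 = 1.096877
r = 1.096877 − 1 = 9.6877%, i.e. 9.69%.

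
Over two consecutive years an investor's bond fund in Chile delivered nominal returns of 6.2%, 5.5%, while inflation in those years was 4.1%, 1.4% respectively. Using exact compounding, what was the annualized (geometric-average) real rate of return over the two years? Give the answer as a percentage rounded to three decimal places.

3.025%

Compound the nominal returns: 1.0620 × 1.0550 = 1.12041000.
Compound inflation: 1.0410 × 1.0140 = 1.05557400.
Deflate: 1.12041000 / 1.05557400 = 1.06142251.
Annualized real rate = 1.06142251^(1/2) − 1 = 3.0254% → 3.025%.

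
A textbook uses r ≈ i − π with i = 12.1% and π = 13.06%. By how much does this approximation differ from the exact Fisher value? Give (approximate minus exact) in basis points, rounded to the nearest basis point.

-11 basis points

Approximate: r ≈ 12.100% − 13.060% = -0.9600%
Exact: (1 + 0.1210)/(1 + 0.1306) − 1 = -0.8491%
Error = -0.9600% − (-0.8491%) = -0.1109% → -11 basis points.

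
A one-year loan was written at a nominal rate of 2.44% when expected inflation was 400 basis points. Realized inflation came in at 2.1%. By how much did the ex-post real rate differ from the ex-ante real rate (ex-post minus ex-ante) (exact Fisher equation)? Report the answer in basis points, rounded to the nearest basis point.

183 basis points

Ex-ante: (1 + 0.0244)/(1 + 0.0400) − 1 = -1.5000%
Ex-post: (1 + 0.0244)/(1 + 0.0210) − 1 = 0.3330%
Difference (ex-post − ex-ante) = 1.8330% → 183 basis points.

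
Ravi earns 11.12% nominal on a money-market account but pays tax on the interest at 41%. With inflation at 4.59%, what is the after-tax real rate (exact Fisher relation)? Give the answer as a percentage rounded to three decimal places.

1.884%

After-tax nominal return = 11.12% × (1 − 0.41) = 6.5608%.
1 + r = 1.065608 / 1.04590 = 1.018843
After-tax real rate = 1.018843 − 1 → 1.884%.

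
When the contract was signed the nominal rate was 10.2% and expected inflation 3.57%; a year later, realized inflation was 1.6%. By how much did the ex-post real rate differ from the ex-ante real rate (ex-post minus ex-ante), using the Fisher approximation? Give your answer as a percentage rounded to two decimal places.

1.97%

Ex-ante: 10.2% − 3.57% = 6.630%
Ex-post: 10.2% − 1.6% = 8.600%
Difference (ex-post − ex-ante) = 1.9700% → 1.97%.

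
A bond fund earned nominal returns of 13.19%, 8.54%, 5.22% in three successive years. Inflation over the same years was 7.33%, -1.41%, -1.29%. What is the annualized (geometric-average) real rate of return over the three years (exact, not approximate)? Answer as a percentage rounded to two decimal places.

7.36%

Nominal growth factor = 1.1319 × 1.0854 × 1.0522 = 1.29269531
Price-level growth factor = 1.0733 × 0.9859 × 0.9871 = 1.04451612
Real growth factor = 1.29269531 / 1.04451612 = 1.23760207
Annualized real rate = 1.23760207^(1/3) − 1 = 7.3644% → 7.36%.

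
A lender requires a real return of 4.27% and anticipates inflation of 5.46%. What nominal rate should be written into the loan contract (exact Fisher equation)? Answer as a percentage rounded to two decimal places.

(1 + i) = (1 + r)(1 + π) = 1.04270 × 1.05460 = 1.09963142
i = 1.09963142 − 1, so the required nominal rate is 9.96%.

9.96%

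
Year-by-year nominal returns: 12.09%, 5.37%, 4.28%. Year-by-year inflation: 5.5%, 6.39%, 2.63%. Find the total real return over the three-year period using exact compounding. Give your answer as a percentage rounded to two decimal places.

Compound the nominal returns: 1.1209 × 1.0537 × 1.0428 = 1.231643.
Compound inflation: 1.0550 × 1.0639 × 1.0263 = 1.151934.
Deflate: 1.231643 / 1.151934 = 1.069196.
Total real return = 1.069196 − 1 → 6.92%.

6.92%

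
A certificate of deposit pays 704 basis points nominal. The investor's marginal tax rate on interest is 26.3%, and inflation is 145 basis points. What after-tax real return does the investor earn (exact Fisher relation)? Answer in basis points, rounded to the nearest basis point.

After-tax nominal return = 7.04% × (1 − 0.263) = 5.18848%.
1 + r = 1.0518848 / 1.01450 = 1.0368505
After-tax real rate = 1.0368505 − 1 → 369 basis points.

369 basis points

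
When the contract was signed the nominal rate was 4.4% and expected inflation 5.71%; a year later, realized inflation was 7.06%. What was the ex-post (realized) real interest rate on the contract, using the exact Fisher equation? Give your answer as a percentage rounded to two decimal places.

Ex-post: (1 + 0.0440)/(1 + 0.0706) − 1 = -2.4846%
So the realized real rate is -2.48%.

-2.48%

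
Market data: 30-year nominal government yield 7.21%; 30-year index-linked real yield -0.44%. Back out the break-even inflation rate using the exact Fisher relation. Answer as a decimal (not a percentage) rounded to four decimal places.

(1 + π) = (1 + i)/(1 + r) = 1.07210 / 0.99560 = 1.076838
Break-even inflation = 1.076838 − 1 → 0.0768.

0.0768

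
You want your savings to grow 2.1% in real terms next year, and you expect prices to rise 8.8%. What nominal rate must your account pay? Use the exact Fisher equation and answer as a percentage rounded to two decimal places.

(1 + i) = (1 + r)(1 + π) = 1.02100 × 1.08800 = 1.110848
i = 1.110848 − 1, so the required nominal rate is 11.08%.

11.08%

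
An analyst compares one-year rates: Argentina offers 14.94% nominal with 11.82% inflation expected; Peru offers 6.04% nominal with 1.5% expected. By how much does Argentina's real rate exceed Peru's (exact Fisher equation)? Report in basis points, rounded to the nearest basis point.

Argentina: (1 + 0.1494)/(1 + 0.1182) − 1 = 2.7902%
Peru: (1 + 0.0604)/(1 + 0.0150) − 1 = 4.4729%
Differential = 2.7902% − 4.4729% = -1.6827% → -168 basis points.

-168 basis points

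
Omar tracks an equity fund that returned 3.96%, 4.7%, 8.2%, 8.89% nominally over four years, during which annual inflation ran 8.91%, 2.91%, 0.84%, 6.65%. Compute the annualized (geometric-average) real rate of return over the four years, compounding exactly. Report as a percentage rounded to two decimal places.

1.56%

Compound the nominal returns: 1.0396 × 1.0470 × 1.0820 × 1.0889 = 1.28241388.
Compound inflation: 1.0891 × 1.0291 × 1.0084 × 1.0665 = 1.20536627.
Deflate: 1.28241388 / 1.20536627 = 1.06392050.
Annualized real rate = 1.06392050^(1/4) − 1 = 1.5611% → 1.56%.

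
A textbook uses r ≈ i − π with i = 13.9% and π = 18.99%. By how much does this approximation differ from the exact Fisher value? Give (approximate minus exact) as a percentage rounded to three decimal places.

Approximate: r ≈ 13.900% − 18.990% = -5.0900%
Exact: (1 + 0.1390)/(1 + 0.1899) − 1 = -4.2777%
Error = -5.0900% − (-4.2777%) = -0.8123% → -0.812%.

-0.812%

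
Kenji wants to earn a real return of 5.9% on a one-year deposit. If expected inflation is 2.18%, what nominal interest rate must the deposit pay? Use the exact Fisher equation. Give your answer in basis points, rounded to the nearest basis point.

(1 + i) = (1 + r)(1 + π) = 1.05900 × 1.02180 = 1.0820862
i = 1.0820862 − 1, so the required nominal rate is 821 basis points.

821 basis points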